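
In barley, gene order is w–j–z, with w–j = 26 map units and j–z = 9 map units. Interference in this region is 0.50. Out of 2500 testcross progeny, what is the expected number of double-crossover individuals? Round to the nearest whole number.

Map distances give recombination frequencies of 0.260 and 0.090 for the two intervals.
With interference 0.50 (so coincidence = 0.50), expected double-crossover frequency = 0.260 × 0.090 × 0.50 = 0.01170.
Expected number = 0.01170 × 2500 = 29.25 ≈ 29.

29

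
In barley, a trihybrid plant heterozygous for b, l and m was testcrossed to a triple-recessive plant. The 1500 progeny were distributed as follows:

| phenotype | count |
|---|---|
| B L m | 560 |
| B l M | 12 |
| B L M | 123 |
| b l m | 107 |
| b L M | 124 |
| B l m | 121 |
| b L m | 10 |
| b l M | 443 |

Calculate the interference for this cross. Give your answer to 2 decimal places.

0.51

The two most frequent reciprocal classes, B L m and b l M, are the parental types, so the F1 was B L m / b l M.
The two rarest classes, b L m and B l M, are the double crossovers. Comparing them with the parentals, only the b allele has switched, so b is the middle locus and the order is l – b – m.
l–b: (245 + 22)/1500 = 0.1780; b–m: (230 + 22)/1500 = 0.1680.
Expected DCO frequency = 0.1780 × 0.1680 ≈ 0.02990; observed = 22/1500 ≈ 0.01467.
Coefficient of coincidence = 0.01467/0.02990 ≈ 0.49; interference = 1 − 0.49 = 0.51.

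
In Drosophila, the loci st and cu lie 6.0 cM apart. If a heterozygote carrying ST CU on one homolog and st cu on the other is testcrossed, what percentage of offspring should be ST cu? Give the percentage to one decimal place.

3.0%

A map distance of 6.0 cM corresponds to a recombination frequency of 0.060.
The F1 is ST CU / st cu, so ST cu is a recombinant gamete class with expected frequency r/2 = 0.060/2 = 0.0300.
That is 0.0300 = 3.0% of the progeny.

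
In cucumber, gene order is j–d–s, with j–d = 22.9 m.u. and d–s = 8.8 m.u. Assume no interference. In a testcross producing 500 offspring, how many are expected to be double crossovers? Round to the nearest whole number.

10

Map distances give recombination frequencies of 0.229 and 0.088 for the two intervals.
With no interference, expected double-crossover frequency = 0.229 × 0.088 = 0.02015.
Expected number = 0.02015 × 500 = 10.08 ≈ 10.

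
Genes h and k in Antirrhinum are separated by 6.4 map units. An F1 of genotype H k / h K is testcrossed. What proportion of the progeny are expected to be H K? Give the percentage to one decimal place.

3.2%

A map distance of 6.4 map units corresponds to a recombination frequency of 0.064.
The F1 is H k / h K, so H K is a recombinant gamete class with expected frequency r/2 = 0.064/2 = 0.0320.
That is 0.0320 = 3.2% of the progeny.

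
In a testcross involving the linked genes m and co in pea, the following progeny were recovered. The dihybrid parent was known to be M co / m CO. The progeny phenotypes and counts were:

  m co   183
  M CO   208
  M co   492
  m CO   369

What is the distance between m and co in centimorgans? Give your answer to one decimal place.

31.2 centimorgans

The recombinant classes are M CO and m co: 208 + 183 = 391.
Recombination frequency = 391/1252 = 0.3123 ≈ 31.2%, i.e. 31.2 centimorgans.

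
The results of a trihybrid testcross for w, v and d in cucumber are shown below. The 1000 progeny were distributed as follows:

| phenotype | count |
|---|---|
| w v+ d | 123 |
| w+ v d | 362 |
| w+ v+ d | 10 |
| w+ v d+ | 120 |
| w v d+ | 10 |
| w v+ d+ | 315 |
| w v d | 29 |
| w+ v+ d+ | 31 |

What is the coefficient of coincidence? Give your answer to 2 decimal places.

The two most frequent reciprocal classes, w v+ d+ and w+ v d, are the parental types, so the F1 was w v+ d+ / w+ v d.
The two rarest classes, w v d+ and w+ v+ d, are the double crossovers. Comparing them with the parentals, only the v allele has switched, so v is the middle locus and the order is w – v – d.
w–v: (60 + 20)/1000 = 0.0800; v–d: (243 + 20)/1000 = 0.2630.
Expected DCO frequency = 0.0800 × 0.2630 ≈ 0.02104; observed = 20/1000 ≈ 0.02000.
Coefficient of coincidence = 0.02000/0.02104 ≈ 0.95.

0.95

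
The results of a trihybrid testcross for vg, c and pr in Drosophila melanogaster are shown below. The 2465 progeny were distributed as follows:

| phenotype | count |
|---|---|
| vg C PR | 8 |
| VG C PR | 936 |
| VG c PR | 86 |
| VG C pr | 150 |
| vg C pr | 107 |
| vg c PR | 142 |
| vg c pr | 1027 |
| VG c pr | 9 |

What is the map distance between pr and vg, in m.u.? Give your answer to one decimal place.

The two most frequent reciprocal classes, VG C PR and vg c pr, are the parental types, so the F1 was VG C PR / vg c pr.
The two rarest classes, vg C PR and VG c pr, are the double crossovers. Comparing them with the parentals, only the vg allele has switched, so vg is the middle locus and the order is pr – vg – c.
Crossovers in the pr–vg interval produce the single-crossover classes VG C pr and vg c PR (150 + 142 = 292) plus the double crossovers (17).
RF(pr–vg) = (292 + 17) / 2465 = 309/2465 = 0.1254 → 12.5 m.u.

12.5 m.u.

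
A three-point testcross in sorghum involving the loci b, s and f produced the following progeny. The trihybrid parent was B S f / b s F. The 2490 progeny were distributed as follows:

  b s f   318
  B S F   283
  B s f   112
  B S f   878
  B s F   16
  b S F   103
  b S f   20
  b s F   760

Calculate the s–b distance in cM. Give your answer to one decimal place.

The two rarest classes, b S f and B s F, are the double crossovers. Comparing them with the parentals, only the b allele has switched, so b is the middle locus and the order is s – b – f.
Crossovers in the s–b interval produce the single-crossover classes B s f and b S F (112 + 103 = 215) plus the double crossovers (36).
RF(s–b) = (215 + 36) / 2490 = 251/2490 = 0.1008 → 10.1 cM.

10.1 cM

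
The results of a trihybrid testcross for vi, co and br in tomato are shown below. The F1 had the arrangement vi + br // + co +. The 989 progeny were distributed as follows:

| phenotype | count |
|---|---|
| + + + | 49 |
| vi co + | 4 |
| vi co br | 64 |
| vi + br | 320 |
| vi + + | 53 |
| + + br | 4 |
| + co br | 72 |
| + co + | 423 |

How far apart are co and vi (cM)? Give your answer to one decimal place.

The two rarest classes, + + br and vi co +, are the double crossovers. Comparing them with the parentals, only the vi allele has switched, so vi is the middle locus and the order is br – vi – co.
Crossovers in the vi–co interval produce the single-crossover classes vi co br and + + + (64 + 49 = 113) plus the double crossovers (8).
RF(vi–co) = (113 + 8) / 989 = 121/989 = 0.1223 → 12.2 cM.

12.2 cM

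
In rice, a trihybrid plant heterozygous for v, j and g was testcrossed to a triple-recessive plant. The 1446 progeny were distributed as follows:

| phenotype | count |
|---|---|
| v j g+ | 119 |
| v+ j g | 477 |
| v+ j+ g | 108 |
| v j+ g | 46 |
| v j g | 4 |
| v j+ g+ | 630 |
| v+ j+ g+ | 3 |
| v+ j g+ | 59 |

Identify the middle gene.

The two most frequent reciprocal classes, v+ j g and v j+ g+, are the parental types, so the F1 was v+ j g / v j+ g+.
The two rarest classes, v j g and v+ j+ g+, are the double crossovers. Comparing them with the parentals, only the v allele has switched, so v is the middle locus and the order is j – v – g.

v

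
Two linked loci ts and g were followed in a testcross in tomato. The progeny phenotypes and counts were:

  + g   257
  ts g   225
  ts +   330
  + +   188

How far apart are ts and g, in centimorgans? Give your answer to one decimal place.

41.3 centimorgans

The two most frequent classes, + g (257) and ts + (330), are the parental types, so the F1 was + g / ts +.
The recombinant classes are + + and ts g: 188 + 225 = 413.
Recombination frequency = 413/1000 = 0.4130 ≈ 41.3%, i.e. 41.3 centimorgans.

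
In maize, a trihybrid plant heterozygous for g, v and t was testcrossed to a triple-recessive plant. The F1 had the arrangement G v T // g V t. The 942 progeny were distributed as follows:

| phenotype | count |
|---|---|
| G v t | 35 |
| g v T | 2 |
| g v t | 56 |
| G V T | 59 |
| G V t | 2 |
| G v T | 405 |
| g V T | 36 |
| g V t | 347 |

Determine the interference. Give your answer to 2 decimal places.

0.58

The two rarest classes, g v T and G V t, are the double crossovers. Comparing them with the parentals, only the g allele has switched, so g is the middle locus and the order is t – g – v.
t–g: (71 + 4)/942 = 0.0796; g–v: (115 + 4)/942 = 0.1263.
Expected DCO frequency = 0.0796 × 0.1263 ≈ 0.01005; observed = 4/942 ≈ 0.00425.
Coefficient of coincidence = 0.00425/0.01005 ≈ 0.42; interference = 1 − 0.42 = 0.58.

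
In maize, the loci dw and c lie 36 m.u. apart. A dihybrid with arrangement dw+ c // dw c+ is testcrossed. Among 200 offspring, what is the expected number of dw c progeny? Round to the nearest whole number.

A map distance of 36 m.u. corresponds to a recombination frequency of 0.360.
The F1 is dw+ c / dw c+, so dw c is a recombinant gamete class with expected frequency r/2 = 0.360/2 = 0.1800.
Expected number = 0.1800 × 200 = 36.00 ≈ 36.

36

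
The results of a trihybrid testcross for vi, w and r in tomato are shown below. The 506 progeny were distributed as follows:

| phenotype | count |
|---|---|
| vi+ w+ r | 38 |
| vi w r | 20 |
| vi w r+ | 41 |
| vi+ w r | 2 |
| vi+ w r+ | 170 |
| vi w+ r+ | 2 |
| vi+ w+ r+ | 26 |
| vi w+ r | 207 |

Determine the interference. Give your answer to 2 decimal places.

The two most frequent reciprocal classes, vi+ w r+ and vi w+ r, are the parental types, so the F1 was vi+ w r+ / vi w+ r.
The two rarest classes, vi+ w r and vi w+ r+, are the double crossovers. Comparing them with the parentals, only the r allele has switched, so r is the middle locus and the order is vi – r – w.
vi–r: (79 + 4)/506 = 0.1640; r–w: (46 + 4)/506 = 0.0988.
Expected DCO frequency = 0.1640 × 0.0988 ≈ 0.01620; observed = 4/506 ≈ 0.00791.
Coefficient of coincidence = 0.00791/0.01620 ≈ 0.49; interference = 1 − 0.49 = 0.51.

0.51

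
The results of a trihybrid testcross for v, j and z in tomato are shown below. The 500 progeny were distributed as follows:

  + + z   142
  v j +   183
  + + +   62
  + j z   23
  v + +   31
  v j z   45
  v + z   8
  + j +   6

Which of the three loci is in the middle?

The two most frequent reciprocal classes, + + z and v j +, are the parental types, so the F1 was + + z / v j +.
The two rarest classes, v + z and + j +, are the double crossovers. Comparing them with the parentals, only the v allele has switched, so v is the middle locus and the order is z – v – j.

v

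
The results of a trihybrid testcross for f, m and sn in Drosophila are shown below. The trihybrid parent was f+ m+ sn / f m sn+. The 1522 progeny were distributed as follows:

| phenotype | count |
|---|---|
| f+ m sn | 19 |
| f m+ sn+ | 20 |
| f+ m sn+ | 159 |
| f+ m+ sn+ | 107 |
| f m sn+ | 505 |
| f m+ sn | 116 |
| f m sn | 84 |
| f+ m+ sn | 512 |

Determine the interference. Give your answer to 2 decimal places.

0.18

The two rarest classes, f+ m sn and f m+ sn+, are the double crossovers. Comparing them with the parentals, only the m allele has switched, so m is the middle locus and the order is f – m – sn.
f–m: (275 + 39)/1522 = 0.2063; m–sn: (191 + 39)/1522 = 0.1511.
Expected DCO frequency = 0.2063 × 0.1511 ≈ 0.03117; observed = 39/1522 ≈ 0.02562.
Coefficient of coincidence = 0.02562/0.03117 ≈ 0.82; interference = 1 − 0.82 = 0.18.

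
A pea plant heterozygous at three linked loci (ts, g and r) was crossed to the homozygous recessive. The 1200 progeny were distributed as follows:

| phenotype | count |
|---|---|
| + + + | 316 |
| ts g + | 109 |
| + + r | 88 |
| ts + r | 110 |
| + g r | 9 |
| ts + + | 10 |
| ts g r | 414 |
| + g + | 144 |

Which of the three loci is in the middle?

ts

The two most frequent reciprocal classes, + + + and ts g r, are the parental types, so the F1 was + + + / ts g r.
The two rarest classes, ts + + and + g r, are the double crossovers. Comparing them with the parentals, only the ts allele has switched, so ts is the middle locus and the order is g – ts – r.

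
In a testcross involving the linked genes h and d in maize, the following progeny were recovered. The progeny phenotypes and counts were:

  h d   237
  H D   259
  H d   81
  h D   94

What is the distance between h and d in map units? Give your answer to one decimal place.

26.1 map units

The two most frequent classes, H D (259) and h d (237), are the parental types, so the F1 was H D / h d.
The recombinant classes are H d and h D: 81 + 94 = 175.
Recombination frequency = 175/671 = 0.2608 ≈ 26.1%, i.e. 26.1 map units.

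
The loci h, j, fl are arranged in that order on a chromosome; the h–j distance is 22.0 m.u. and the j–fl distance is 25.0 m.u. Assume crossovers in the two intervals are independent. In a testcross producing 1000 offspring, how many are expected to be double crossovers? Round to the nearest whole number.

55

Map distances give recombination frequencies of 0.220 and 0.250 for the two intervals.
With no interference, expected double-crossover frequency = 0.220 × 0.250 = 0.05500.
Expected number = 0.05500 × 1000 = 55.00 ≈ 55.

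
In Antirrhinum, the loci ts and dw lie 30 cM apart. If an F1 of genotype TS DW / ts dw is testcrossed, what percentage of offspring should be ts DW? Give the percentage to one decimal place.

A map distance of 30 cM corresponds to a recombination frequency of 0.300.
The F1 is TS DW / ts dw, so ts DW is a recombinant gamete class with expected frequency r/2 = 0.300/2 = 0.1500.
That is 0.1500 = 15.0% of the progeny.

15.0%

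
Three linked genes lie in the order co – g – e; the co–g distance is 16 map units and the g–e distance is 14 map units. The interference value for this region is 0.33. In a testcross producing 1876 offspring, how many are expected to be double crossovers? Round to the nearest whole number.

28

Map distances give recombination frequencies of 0.160 and 0.140 for the two intervals.
With interference 0.33 (so coincidence = 0.67), expected double-crossover frequency = 0.160 × 0.140 × 0.67 = 0.01501.
Expected number = 0.01501 × 1876 = 28.16 ≈ 28.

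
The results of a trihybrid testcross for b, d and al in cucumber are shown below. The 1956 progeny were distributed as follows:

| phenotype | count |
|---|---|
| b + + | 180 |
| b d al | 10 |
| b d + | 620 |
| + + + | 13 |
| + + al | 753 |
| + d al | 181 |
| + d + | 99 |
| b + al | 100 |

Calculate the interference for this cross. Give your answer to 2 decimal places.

The two most frequent reciprocal classes, b d + and + + al, are the parental types, so the F1 was b d + / + + al.
The two rarest classes, b d al and + + +, are the double crossovers. Comparing them with the parentals, only the al allele has switched, so al is the middle locus and the order is d – al – b.
d–al: (361 + 23)/1956 = 0.1963; al–b: (199 + 23)/1956 = 0.1135.
Expected DCO frequency = 0.1963 × 0.1135 ≈ 0.02228; observed = 23/1956 ≈ 0.01176.
Coefficient of coincidence = 0.01176/0.02228 ≈ 0.53; interference = 1 − 0.53 = 0.47.

0.47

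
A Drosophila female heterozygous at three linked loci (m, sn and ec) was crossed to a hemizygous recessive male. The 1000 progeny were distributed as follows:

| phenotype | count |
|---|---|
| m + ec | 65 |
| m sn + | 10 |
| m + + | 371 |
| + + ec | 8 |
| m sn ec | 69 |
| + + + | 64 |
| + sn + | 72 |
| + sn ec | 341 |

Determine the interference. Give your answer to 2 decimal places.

0.23

The two most frequent reciprocal classes, m + + and + sn ec, are the parental types, so the F1 was m + + / + sn ec.
The two rarest classes, m sn + and + + ec, are the double crossovers. Comparing them with the parentals, only the sn allele has switched, so sn is the middle locus and the order is m – sn – ec.
m–sn: (133 + 18)/1000 = 0.1510; sn–ec: (137 + 18)/1000 = 0.1550.
Expected DCO frequency = 0.1510 × 0.1550 ≈ 0.02340; observed = 18/1000 ≈ 0.01800.
Coefficient of coincidence = 0.01800/0.02340 ≈ 0.77; interference = 1 − 0.77 = 0.23.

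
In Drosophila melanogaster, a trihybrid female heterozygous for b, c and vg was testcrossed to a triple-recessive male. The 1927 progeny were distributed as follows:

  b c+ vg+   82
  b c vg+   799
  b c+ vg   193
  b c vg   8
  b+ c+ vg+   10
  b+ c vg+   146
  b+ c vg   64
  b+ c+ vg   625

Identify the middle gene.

The two most frequent reciprocal classes, b c vg+ and b+ c+ vg, are the parental types, so the F1 was b c vg+ / b+ c+ vg.
The two rarest classes, b c vg and b+ c+ vg+, are the double crossovers. Comparing them with the parentals, only the vg allele has switched, so vg is the middle locus and the order is b – vg – c.

vg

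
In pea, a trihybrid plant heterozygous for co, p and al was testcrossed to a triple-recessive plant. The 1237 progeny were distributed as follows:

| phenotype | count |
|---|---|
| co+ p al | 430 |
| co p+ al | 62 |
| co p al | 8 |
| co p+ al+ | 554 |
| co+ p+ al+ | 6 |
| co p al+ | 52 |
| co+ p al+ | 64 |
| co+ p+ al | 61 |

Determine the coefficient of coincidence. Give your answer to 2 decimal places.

0.97

The two most frequent reciprocal classes, co p+ al+ and co+ p al, are the parental types, so the F1 was co p+ al+ / co+ p al.
The two rarest classes, co+ p+ al+ and co p al, are the double crossovers. Comparing them with the parentals, only the co allele has switched, so co is the middle locus and the order is p – co – al.
p–co: (113 + 14)/1237 = 0.1027; co–al: (126 + 14)/1237 = 0.1132.
Expected DCO frequency = 0.1027 × 0.1132 ≈ 0.01163; observed = 14/1237 ≈ 0.01132.
Coefficient of coincidence = 0.01132/0.01163 ≈ 0.97.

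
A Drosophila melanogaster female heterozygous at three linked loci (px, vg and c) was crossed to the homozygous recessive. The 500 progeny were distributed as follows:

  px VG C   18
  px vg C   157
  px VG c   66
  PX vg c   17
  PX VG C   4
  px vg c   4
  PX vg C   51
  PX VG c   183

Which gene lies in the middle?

The two most frequent reciprocal classes, PX VG c and px vg C, are the parental types, so the F1 was PX VG c / px vg C.
The two rarest classes, PX VG C and px vg c, are the double crossovers. Comparing them with the parentals, only the c allele has switched, so c is the middle locus and the order is vg – c – px.

c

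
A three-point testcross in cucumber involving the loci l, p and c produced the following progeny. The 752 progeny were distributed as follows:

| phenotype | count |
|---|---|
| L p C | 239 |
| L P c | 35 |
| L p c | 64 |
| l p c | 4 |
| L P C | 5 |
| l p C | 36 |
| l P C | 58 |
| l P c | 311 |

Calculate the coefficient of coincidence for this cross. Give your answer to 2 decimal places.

The two most frequent reciprocal classes, l P c and L p C, are the parental types, so the F1 was l P c / L p C.
The two rarest classes, l p c and L P C, are the double crossovers. Comparing them with the parentals, only the p allele has switched, so p is the middle locus and the order is l – p – c.
l–p: (71 + 9)/752 = 0.1064; p–c: (122 + 9)/752 = 0.1742.
Expected DCO frequency = 0.1064 × 0.1742 ≈ 0.01853; observed = 9/752 ≈ 0.01197.
Coefficient of coincidence = 0.01197/0.01853 ≈ 0.65.

0.65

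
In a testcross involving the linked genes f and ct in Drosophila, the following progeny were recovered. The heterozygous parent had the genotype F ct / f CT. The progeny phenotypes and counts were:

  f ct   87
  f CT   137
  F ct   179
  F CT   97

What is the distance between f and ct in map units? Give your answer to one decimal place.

36.8 map units

The recombinant classes are F CT and f ct: 97 + 87 = 184.
Recombination frequency = 184/500 = 0.3680 ≈ 36.8%, i.e. 36.8 map units.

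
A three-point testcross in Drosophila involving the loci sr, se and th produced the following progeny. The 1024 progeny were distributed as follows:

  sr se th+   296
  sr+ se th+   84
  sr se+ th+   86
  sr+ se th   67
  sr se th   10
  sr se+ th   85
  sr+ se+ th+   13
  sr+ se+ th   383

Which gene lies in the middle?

The two most frequent reciprocal classes, sr+ se+ th and sr se th+, are the parental types, so the F1 was sr+ se+ th / sr se th+.
The two rarest classes, sr+ se+ th+ and sr se th, are the double crossovers. Comparing them with the parentals, only the th allele has switched, so th is the middle locus and the order is se – th – sr.

th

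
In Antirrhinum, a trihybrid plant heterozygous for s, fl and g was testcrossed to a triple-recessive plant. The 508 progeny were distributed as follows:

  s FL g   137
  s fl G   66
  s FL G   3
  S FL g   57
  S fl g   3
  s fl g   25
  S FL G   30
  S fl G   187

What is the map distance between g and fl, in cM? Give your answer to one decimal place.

12.0 cM

The two most frequent reciprocal classes, S fl G and s FL g, are the parental types, so the F1 was S fl G / s FL g.
The two rarest classes, S fl g and s FL G, are the double crossovers. Comparing them with the parentals, only the g allele has switched, so g is the middle locus and the order is s – g – fl.
Crossovers in the g–fl interval produce the single-crossover classes S FL G and s fl g (30 + 25 = 55) plus the double crossovers (6).
RF(g–fl) = (55 + 6) / 508 = 61/508 = 0.1201 → 12.0 cM.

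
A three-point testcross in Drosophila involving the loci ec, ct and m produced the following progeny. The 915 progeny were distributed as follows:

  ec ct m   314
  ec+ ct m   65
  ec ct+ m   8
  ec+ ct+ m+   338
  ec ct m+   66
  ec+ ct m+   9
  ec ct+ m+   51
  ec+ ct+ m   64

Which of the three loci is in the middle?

The two most frequent reciprocal classes, ec ct m and ec+ ct+ m+, are the parental types, so the F1 was ec ct m / ec+ ct+ m+.
The two rarest classes, ec ct+ m and ec+ ct m+, are the double crossovers. Comparing them with the parentals, only the ct allele has switched, so ct is the middle locus and the order is ec – ct – m.

ct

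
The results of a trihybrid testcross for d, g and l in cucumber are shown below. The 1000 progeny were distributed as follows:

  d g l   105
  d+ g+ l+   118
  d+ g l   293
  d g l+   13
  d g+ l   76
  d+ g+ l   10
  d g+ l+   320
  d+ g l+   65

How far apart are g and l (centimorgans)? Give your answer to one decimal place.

16.4 centimorgans

The two most frequent reciprocal classes, d g+ l+ and d+ g l, are the parental types, so the F1 was d g+ l+ / d+ g l.
The two rarest classes, d g l+ and d+ g+ l, are the double crossovers. Comparing them with the parentals, only the g allele has switched, so g is the middle locus and the order is l – g – d.
Crossovers in the l–g interval produce the single-crossover classes d g+ l and d+ g l+ (76 + 65 = 141) plus the double crossovers (23).
RF(l–g) = (141 + 23) / 1000 = 164/1000 = 0.1640 → 16.4 centimorgans.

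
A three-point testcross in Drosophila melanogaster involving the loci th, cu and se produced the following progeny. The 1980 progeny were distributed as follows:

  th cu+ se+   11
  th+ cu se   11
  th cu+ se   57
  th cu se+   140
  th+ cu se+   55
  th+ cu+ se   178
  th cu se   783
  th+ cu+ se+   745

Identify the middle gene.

th

The two most frequent reciprocal classes, th cu se and th+ cu+ se+, are the parental types, so the F1 was th cu se / th+ cu+ se+.
The two rarest classes, th+ cu se and th cu+ se+, are the double crossovers. Comparing them with the parentals, only the th allele has switched, so th is the middle locus and the order is se – th – cu.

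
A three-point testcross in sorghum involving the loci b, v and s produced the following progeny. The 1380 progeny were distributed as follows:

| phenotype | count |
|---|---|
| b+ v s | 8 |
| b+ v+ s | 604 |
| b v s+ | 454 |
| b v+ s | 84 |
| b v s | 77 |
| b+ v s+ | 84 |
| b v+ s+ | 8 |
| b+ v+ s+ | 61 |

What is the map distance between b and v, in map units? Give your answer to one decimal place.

13.3 map units

The two most frequent reciprocal classes, b v s+ and b+ v+ s, are the parental types, so the F1 was b v s+ / b+ v+ s.
The two rarest classes, b v+ s+ and b+ v s, are the double crossovers. Comparing them with the parentals, only the v allele has switched, so v is the middle locus and the order is b – v – s.
Crossovers in the b–v interval produce the single-crossover classes b+ v s+ and b v+ s (84 + 84 = 168) plus the double crossovers (16).
RF(b–v) = (168 + 16) / 1380 = 184/1380 = 0.1333 → 13.3 map units.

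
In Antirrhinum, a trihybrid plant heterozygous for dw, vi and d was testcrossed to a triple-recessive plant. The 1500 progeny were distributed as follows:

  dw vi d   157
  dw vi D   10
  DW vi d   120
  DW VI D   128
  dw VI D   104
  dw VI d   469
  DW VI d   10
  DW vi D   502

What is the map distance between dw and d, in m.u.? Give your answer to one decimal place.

16.3 m.u.

The two most frequent reciprocal classes, DW vi D and dw VI d, are the parental types, so the F1 was DW vi D / dw VI d.
The two rarest classes, dw vi D and DW VI d, are the double crossovers. Comparing them with the parentals, only the dw allele has switched, so dw is the middle locus and the order is vi – dw – d.
Crossovers in the dw–d interval produce the single-crossover classes DW vi d and dw VI D (120 + 104 = 224) plus the double crossovers (20).
RF(dw–d) = (224 + 20) / 1500 = 244/1500 = 0.1627 → 16.3 m.u.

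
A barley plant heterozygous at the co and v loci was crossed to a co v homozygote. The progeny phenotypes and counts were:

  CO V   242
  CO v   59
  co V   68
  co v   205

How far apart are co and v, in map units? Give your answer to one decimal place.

The two most frequent classes, CO V (242) and co v (205), are the parental types, so the F1 was CO V / co v.
The recombinant classes are CO v and co V: 59 + 68 = 127.
Recombination frequency = 127/574 = 0.2213 ≈ 22.1%, i.e. 22.1 map units.

22.1 map units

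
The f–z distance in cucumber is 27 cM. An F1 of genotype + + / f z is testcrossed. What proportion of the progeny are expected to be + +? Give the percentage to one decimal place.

A map distance of 27 cM corresponds to a recombination frequency of 0.270.
The F1 is + + / f z, so + + is a parental gamete class with expected frequency (1 − r)/2 = 0.730/2 = 0.3650.
That is 0.3650 = 36.5% of the progeny.

36.5%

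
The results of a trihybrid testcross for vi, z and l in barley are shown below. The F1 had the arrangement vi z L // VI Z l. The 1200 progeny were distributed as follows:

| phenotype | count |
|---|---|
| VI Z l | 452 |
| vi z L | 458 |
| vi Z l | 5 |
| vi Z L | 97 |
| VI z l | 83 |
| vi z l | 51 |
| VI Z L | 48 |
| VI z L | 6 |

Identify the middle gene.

vi

The two rarest classes, VI z L and vi Z l, are the double crossovers. Comparing them with the parentals, only the vi allele has switched, so vi is the middle locus and the order is z – vi – l.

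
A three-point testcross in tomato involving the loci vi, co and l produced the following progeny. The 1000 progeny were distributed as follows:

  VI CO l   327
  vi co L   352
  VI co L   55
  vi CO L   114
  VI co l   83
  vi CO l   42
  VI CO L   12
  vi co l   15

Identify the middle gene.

The two most frequent reciprocal classes, vi co L and VI CO l, are the parental types, so the F1 was vi co L / VI CO l.
The two rarest classes, vi co l and VI CO L, are the double crossovers. Comparing them with the parentals, only the l allele has switched, so l is the middle locus and the order is vi – l – co.

l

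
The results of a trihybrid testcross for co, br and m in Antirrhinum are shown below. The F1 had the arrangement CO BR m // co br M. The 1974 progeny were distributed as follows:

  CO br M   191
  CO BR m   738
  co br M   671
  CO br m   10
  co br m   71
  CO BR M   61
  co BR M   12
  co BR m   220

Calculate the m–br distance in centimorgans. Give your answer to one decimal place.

7.8 centimorgans

The two rarest classes, CO br m and co BR M, are the double crossovers. Comparing them with the parentals, only the br allele has switched, so br is the middle locus and the order is m – br – co.
Crossovers in the m–br interval produce the single-crossover classes CO BR M and co br m (61 + 71 = 132) plus the double crossovers (22).
RF(m–br) = (132 + 22) / 1974 = 154/1974 = 0.0780 → 7.8 centimorgans.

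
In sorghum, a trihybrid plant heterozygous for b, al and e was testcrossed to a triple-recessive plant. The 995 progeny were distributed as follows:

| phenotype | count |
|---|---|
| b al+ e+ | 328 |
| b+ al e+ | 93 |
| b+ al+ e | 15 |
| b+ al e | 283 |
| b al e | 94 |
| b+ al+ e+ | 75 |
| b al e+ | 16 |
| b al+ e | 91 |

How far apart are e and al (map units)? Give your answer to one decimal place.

21.6 map units

The two most frequent reciprocal classes, b+ al e and b al+ e+, are the parental types, so the F1 was b+ al e / b al+ e+.
The two rarest classes, b+ al+ e and b al e+, are the double crossovers. Comparing them with the parentals, only the al allele has switched, so al is the middle locus and the order is b – al – e.
Crossovers in the al–e interval produce the single-crossover classes b+ al e+ and b al+ e (93 + 91 = 184) plus the double crossovers (31).
RF(al–e) = (184 + 31) / 995 = 215/995 = 0.2161 → 21.6 map units.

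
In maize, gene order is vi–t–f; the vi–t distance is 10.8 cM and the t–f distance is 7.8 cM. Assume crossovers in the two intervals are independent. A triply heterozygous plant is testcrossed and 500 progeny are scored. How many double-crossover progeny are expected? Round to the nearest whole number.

Map distances give recombination frequencies of 0.108 and 0.078 for the two intervals.
With no interference, expected double-crossover frequency = 0.108 × 0.078 = 0.00842.
Expected number = 0.00842 × 500 = 4.21 ≈ 4.

4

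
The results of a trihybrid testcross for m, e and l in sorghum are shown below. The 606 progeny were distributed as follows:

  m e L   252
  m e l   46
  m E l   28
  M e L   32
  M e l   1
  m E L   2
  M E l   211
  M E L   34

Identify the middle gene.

e

The two most frequent reciprocal classes, M E l and m e L, are the parental types, so the F1 was M E l / m e L.
The two rarest classes, M e l and m E L, are the double crossovers. Comparing them with the parentals, only the e allele has switched, so e is the middle locus and the order is l – e – m.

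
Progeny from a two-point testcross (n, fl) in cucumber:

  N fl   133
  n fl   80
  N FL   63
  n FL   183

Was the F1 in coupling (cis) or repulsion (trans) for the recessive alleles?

The two most frequent classes are N fl (133) and n FL (183); these are the parental (non-recombinant) types.
So the F1 carried N fl on one chromosome and n FL on the other — the recessive alleles are on opposite chromosomes (trans / repulsion).

trans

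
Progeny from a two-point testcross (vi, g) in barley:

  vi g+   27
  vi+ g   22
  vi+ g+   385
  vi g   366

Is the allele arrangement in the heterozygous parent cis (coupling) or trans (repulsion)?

The two most frequent classes are vi+ g+ (385) and vi g (366); these are the parental (non-recombinant) types.
So the F1 carried vi+ g+ on one chromosome and vi g on the other — the recessive alleles are on the same chromosome (cis / coupling).

cis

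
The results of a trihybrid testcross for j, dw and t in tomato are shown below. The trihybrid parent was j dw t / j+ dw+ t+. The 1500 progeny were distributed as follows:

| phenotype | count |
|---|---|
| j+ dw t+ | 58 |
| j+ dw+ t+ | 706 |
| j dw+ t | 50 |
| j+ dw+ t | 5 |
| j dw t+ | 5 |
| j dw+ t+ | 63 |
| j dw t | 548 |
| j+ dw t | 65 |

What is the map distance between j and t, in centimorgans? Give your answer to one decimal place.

9.2 centimorgans

The two rarest classes, j dw t+ and j+ dw+ t, are the double crossovers. Comparing them with the parentals, only the t allele has switched, so t is the middle locus and the order is j – t – dw.
Crossovers in the j–t interval produce the single-crossover classes j+ dw t and j dw+ t+ (65 + 63 = 128) plus the double crossovers (10).
RF(j–t) = (128 + 10) / 1500 = 138/1500 = 0.0920 → 9.2 centimorgans.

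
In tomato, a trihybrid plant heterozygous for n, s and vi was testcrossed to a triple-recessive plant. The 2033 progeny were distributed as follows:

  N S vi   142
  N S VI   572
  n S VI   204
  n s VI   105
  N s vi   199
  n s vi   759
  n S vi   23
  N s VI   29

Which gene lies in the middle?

The two most frequent reciprocal classes, N S VI and n s vi, are the parental types, so the F1 was N S VI / n s vi.
The two rarest classes, N s VI and n S vi, are the double crossovers. Comparing them with the parentals, only the s allele has switched, so s is the middle locus and the order is n – s – vi.

s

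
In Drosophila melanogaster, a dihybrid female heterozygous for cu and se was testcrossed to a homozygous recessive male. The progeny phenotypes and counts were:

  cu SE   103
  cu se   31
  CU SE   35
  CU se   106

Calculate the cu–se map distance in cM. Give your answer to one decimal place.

The two most frequent classes, CU se (106) and cu SE (103), are the parental types, so the F1 was CU se / cu SE.
The recombinant classes are CU SE and cu se: 35 + 31 = 66.
Recombination frequency = 66/275 = 0.2400 ≈ 24.0%, i.e. 24.0 cM.

24.0 cM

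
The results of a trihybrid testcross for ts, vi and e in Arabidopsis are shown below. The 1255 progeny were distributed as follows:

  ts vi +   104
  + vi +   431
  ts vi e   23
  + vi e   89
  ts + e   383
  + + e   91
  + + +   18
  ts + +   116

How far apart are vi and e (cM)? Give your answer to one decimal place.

The two most frequent reciprocal classes, ts + e and + vi +, are the parental types, so the F1 was ts + e / + vi +.
The two rarest classes, ts vi e and + + +, are the double crossovers. Comparing them with the parentals, only the vi allele has switched, so vi is the middle locus and the order is ts – vi – e.
Crossovers in the vi–e interval produce the single-crossover classes ts + + and + vi e (116 + 89 = 205) plus the double crossovers (41).
RF(vi–e) = (205 + 41) / 1255 = 246/1255 = 0.1960 → 19.6 cM.

19.6 cM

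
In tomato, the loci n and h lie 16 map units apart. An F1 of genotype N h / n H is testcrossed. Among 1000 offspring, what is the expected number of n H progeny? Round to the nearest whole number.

A map distance of 16 map units corresponds to a recombination frequency of 0.160.
The F1 is N h / n H, so n H is a parental gamete class with expected frequency (1 − r)/2 = 0.840/2 = 0.4200.
Expected number = 0.4200 × 1000 = 420.00 ≈ 420.

420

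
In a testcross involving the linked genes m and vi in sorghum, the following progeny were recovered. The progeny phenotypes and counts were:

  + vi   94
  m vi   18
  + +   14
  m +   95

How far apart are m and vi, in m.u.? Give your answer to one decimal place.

The two most frequent classes, + vi (94) and m + (95), are the parental types, so the F1 was + vi / m +.
The recombinant classes are + + and m vi: 14 + 18 = 32.
Recombination frequency = 32/221 = 0.1448 ≈ 14.5%, i.e. 14.5 m.u.

14.5 m.u.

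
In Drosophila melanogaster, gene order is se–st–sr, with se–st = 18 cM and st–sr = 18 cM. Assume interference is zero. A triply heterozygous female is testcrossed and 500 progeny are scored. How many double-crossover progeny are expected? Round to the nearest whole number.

Map distances give recombination frequencies of 0.180 and 0.180 for the two intervals.
With no interference, expected double-crossover frequency = 0.180 × 0.180 = 0.03240.
Expected number = 0.03240 × 500 = 16.20 ≈ 16.

16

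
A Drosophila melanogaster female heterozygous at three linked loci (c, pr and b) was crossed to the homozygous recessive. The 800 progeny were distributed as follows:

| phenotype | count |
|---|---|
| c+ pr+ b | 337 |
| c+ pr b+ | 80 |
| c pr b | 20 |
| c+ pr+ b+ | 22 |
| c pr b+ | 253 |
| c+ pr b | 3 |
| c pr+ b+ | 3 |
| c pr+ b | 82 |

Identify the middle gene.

pr

The two most frequent reciprocal classes, c+ pr+ b and c pr b+, are the parental types, so the F1 was c+ pr+ b / c pr b+.
The two rarest classes, c+ pr b and c pr+ b+, are the double crossovers. Comparing them with the parentals, only the pr allele has switched, so pr is the middle locus and the order is b – pr – c.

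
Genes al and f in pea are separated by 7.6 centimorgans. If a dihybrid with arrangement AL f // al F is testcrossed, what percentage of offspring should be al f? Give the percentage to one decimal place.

3.8%

A map distance of 7.6 centimorgans corresponds to a recombination frequency of 0.076.
The F1 is AL f / al F, so al f is a recombinant gamete class with expected frequency r/2 = 0.076/2 = 0.0380.
That is 0.0380 = 3.8% of the progeny.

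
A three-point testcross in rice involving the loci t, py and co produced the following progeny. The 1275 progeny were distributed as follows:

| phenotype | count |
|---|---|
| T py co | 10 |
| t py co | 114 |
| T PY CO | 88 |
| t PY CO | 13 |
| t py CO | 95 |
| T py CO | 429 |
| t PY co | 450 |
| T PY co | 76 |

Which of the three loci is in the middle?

The two most frequent reciprocal classes, T py CO and t PY co, are the parental types, so the F1 was T py CO / t PY co.
The two rarest classes, T py co and t PY CO, are the double crossovers. Comparing them with the parentals, only the co allele has switched, so co is the middle locus and the order is t – co – py.

co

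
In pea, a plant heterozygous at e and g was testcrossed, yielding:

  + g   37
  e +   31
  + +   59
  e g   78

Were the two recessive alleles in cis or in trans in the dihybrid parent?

The two most frequent classes are + + (59) and e g (78); these are the parental (non-recombinant) types.
So the F1 carried + + on one chromosome and e g on the other — the recessive alleles are on the same chromosome (cis / coupling).

cis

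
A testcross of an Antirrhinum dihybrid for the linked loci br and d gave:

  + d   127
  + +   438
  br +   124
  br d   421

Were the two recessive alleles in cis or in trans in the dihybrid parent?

cis

The two most frequent classes are + + (438) and br d (421); these are the parental (non-recombinant) types.
So the F1 carried + + on one chromosome and br d on the other — the recessive alleles are on the same chromosome (cis / coupling).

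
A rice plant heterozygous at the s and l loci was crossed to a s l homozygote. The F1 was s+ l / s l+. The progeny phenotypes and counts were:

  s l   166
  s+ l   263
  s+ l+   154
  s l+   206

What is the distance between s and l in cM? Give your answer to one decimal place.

The recombinant classes are s+ l+ and s l: 154 + 166 = 320.
Recombination frequency = 320/789 = 0.4056 ≈ 40.6%, i.e. 40.6 cM.

40.6 cM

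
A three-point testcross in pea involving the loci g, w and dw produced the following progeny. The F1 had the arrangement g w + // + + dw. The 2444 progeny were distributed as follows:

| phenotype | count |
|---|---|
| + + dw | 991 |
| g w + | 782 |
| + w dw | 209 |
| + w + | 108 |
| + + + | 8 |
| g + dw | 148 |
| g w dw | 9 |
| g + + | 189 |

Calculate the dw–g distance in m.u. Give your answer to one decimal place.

11.2 m.u.

The two rarest classes, g w dw and + + +, are the double crossovers. Comparing them with the parentals, only the dw allele has switched, so dw is the middle locus and the order is w – dw – g.
Crossovers in the dw–g interval produce the single-crossover classes + w + and g + dw (108 + 148 = 256) plus the double crossovers (17).
RF(dw–g) = (256 + 17) / 2444 = 273/2444 = 0.1117 → 11.2 m.u.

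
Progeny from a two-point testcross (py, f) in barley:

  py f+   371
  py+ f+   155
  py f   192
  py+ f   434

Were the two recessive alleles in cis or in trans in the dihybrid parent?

The two most frequent classes are py+ f (434) and py f+ (371); these are the parental (non-recombinant) types.
So the F1 carried py+ f on one chromosome and py f+ on the other — the recessive alleles are on opposite chromosomes (trans / repulsion).

trans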